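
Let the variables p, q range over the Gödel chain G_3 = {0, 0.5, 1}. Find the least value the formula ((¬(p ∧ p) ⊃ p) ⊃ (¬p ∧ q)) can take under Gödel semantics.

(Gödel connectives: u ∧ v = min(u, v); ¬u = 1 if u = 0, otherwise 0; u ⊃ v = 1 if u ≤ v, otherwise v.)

0.00

The minimum is attained at p = 0.5, q = 0:
  (p ∧ p) = min(0.5, 0.5) = 0.5
  ¬(p ∧ p): Gödel ¬ of 0.5 = 0 (operand ≠ 0)
  (¬(p ∧ p) ⊃ p): 0 ≤ 0.5, so result = 1
  ¬p: Gödel ¬ of 0.5 = 0 (operand ≠ 0)
  (¬p ∧ q) = min(0, 0) = 0
  ((¬(p ∧ p) ⊃ p) ⊃ (¬p ∧ q)): 1 > 0, so result = 0
Checking all 9 assignments confirms none give a value below 0.00.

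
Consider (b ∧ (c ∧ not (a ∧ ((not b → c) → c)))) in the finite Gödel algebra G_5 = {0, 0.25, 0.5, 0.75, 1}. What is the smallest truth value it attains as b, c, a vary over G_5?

The minimum is attained at b = 0, c = 0, a = 0:
  not b: Gödel ¬ of 0 = 1 (operand is 0)
  (not b → c): 1 > 0, so result = 0
  ((not b → c) → c): 0 ≤ 0, so result = 1
  (a ∧ ((not b → c) → c)) = min(0, 1) = 0
  not (a ∧ ((not b → c) → c)): Gödel ¬ of 0 = 1 (operand is 0)
  (c ∧ not (a ∧ ((not b → c) → c))) = min(0, 1) = 0
  (b ∧ (c ∧ not (a ∧ ((not b → c) → c)))) = min(0, 0) = 0
Checking all 125 assignments confirms none give a value below 0.00.

0.00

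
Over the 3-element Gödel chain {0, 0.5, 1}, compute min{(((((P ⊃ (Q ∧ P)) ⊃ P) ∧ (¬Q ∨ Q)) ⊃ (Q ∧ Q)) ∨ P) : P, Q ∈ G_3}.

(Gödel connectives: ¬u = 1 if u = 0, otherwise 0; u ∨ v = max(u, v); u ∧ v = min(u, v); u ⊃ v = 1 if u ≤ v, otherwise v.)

0.50

The minimum is attained at P = 0.5, Q = 0:
  (Q ∧ P) = min(0, 0.5) = 0
  (P ⊃ (Q ∧ P)): 0.5 > 0, so result = 0
  ((P ⊃ (Q ∧ P)) ⊃ P): 0 ≤ 0.5, so result = 1
  ¬Q: Gödel ¬ of 0 = 1 (operand is 0)
  (¬Q ∨ Q) = max(1, 0) = 1
  (((P ⊃ (Q ∧ P)) ⊃ P) ∧ (¬Q ∨ Q)) = min(1, 1) = 1
  (Q ∧ Q) = min(0, 0) = 0
  ((((P ⊃ (Q ∧ P)) ⊃ P) ∧ (¬Q ∨ Q)) ⊃ (Q ∧ Q)): 1 > 0, so result = 0
  (((((P ⊃ (Q ∧ P)) ⊃ P) ∧ (¬Q ∨ Q)) ⊃ (Q ∧ Q)) ∨ P) = max(0, 0.5) = 0.5
Checking all 9 assignments confirms none give a value below 0.50.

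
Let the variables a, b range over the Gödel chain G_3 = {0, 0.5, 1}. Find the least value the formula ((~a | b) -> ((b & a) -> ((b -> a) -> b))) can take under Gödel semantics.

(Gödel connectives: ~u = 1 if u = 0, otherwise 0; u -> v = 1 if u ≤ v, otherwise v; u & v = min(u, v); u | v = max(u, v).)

Every assignment gives 1. For instance at a = 0, b = 0:
  ~a: Gödel ¬ of 0 = 1 (operand is 0)
  (~a | b) = max(1, 0) = 1
  (b & a) = min(0, 0) = 0
  (b -> a): 0 ≤ 0, so result = 1
  ((b -> a) -> b): 1 > 0, so result = 0
  ((b & a) -> ((b -> a) -> b)): 0 ≤ 0, so result = 1
  ((~a | b) -> ((b & a) -> ((b -> a) -> b))): 1 ≤ 1, so result = 1
All 9 assignments give value 1 — the formula is a G_3-tautology.

1.00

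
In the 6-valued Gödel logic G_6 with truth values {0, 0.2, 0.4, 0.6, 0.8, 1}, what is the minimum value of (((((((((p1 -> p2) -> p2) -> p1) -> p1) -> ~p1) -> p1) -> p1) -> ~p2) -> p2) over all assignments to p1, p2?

0.00

The minimum is attained at p1 = 0, p2 = 0:
  (p1 -> p2): 0 ≤ 0, so result = 1
  ((p1 -> p2) -> p2): 1 > 0, so result = 0
  (((p1 -> p2) -> p2) -> p1): 0 ≤ 0, so result = 1
  ((((p1 -> p2) -> p2) -> p1) -> p1): 1 > 0, so result = 0
  ~p1: Gödel ¬ of 0 = 1 (operand is 0)
  (((((p1 -> p2) -> p2) -> p1) -> p1) -> ~p1): 0 ≤ 1, so result = 1
  ((((((p1 -> p2) -> p2) -> p1) -> p1) -> ~p1) -> p1): 1 > 0, so result = 0
  (((((((p1 -> p2) -> p2) -> p1) -> p1) -> ~p1) -> p1) -> p1): 0 ≤ 0, so result = 1
  ~p2: Gödel ¬ of 0 = 1 (operand is 0)
  ((((((((p1 -> p2) -> p2) -> p1) -> p1) -> ~p1) -> p1) -> p1) -> ~p2): 1 ≤ 1, so result = 1
  (((((((((p1 -> p2) -> p2) -> p1) -> p1) -> ~p1) -> p1) -> p1) -> ~p2) -> p2): 1 > 0, so result = 0
Checking all 36 assignments confirms none give a value below 0.00.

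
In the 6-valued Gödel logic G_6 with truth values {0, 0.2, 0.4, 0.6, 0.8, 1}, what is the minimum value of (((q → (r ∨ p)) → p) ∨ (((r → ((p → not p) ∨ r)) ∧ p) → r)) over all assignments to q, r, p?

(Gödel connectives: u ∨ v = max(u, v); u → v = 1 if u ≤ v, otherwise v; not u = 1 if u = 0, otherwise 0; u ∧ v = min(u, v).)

0.20

The minimum is attained at q = 0, r = 0, p = 0.2:
  (r ∨ p) = max(0, 0.2) = 0.2
  (q → (r ∨ p)): 0 ≤ 0.2, so result = 1
  ((q → (r ∨ p)) → p): 1 > 0.2, so result = 0.2
  not p: Gödel ¬ of 0.2 = 0 (operand ≠ 0)
  (p → not p): 0.2 > 0, so result = 0
  ((p → not p) ∨ r) = max(0, 0) = 0
  (r → ((p → not p) ∨ r)): 0 ≤ 0, so result = 1
  ((r → ((p → not p) ∨ r)) ∧ p) = min(1, 0.2) = 0.2
  (((r → ((p → not p) ∨ r)) ∧ p) → r): 0.2 > 0, so result = 0
  (((q → (r ∨ p)) → p) ∨ (((r → ((p → not p) ∨ r)) ∧ p) → r)) = max(0.2, 0) = 0.2
Checking all 216 assignments confirms none give a value below 0.20.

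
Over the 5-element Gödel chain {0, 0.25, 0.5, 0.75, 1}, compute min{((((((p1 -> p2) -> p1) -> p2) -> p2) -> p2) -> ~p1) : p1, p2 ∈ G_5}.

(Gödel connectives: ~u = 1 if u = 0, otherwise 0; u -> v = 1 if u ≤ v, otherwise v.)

The minimum is attained at p1 = 0.25, p2 = 0.25:
  (p1 -> p2): 0.25 ≤ 0.25, so result = 1
  ((p1 -> p2) -> p1): 1 > 0.25, so result = 0.25
  (((p1 -> p2) -> p1) -> p2): 0.25 ≤ 0.25, so result = 1
  ((((p1 -> p2) -> p1) -> p2) -> p2): 1 > 0.25, so result = 0.25
  (((((p1 -> p2) -> p1) -> p2) -> p2) -> p2): 0.25 ≤ 0.25, so result = 1
  ~p1: Gödel ¬ of 0.25 = 0 (operand ≠ 0)
  ((((((p1 -> p2) -> p1) -> p2) -> p2) -> p2) -> ~p1): 1 > 0, so result = 0
Checking all 25 assignments confirms none give a value below 0.00.

0.00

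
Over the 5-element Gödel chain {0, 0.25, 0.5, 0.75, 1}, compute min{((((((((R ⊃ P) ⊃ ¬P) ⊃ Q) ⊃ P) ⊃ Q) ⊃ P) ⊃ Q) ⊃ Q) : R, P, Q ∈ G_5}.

0.25

The minimum is attained at R = 0, P = 0, Q = 0.25:
  (R ⊃ P): 0 ≤ 0, so result = 1
  ¬P: Gödel ¬ of 0 = 1 (operand is 0)
  ((R ⊃ P) ⊃ ¬P): 1 ≤ 1, so result = 1
  (((R ⊃ P) ⊃ ¬P) ⊃ Q): 1 > 0.25, so result = 0.25
  ((((R ⊃ P) ⊃ ¬P) ⊃ Q) ⊃ P): 0.25 > 0, so result = 0
  (((((R ⊃ P) ⊃ ¬P) ⊃ Q) ⊃ P) ⊃ Q): 0 ≤ 0.25, so result = 1
  ((((((R ⊃ P) ⊃ ¬P) ⊃ Q) ⊃ P) ⊃ Q) ⊃ P): 1 > 0, so result = 0
  (((((((R ⊃ P) ⊃ ¬P) ⊃ Q) ⊃ P) ⊃ Q) ⊃ P) ⊃ Q): 0 ≤ 0.25, so result = 1
  ((((((((R ⊃ P) ⊃ ¬P) ⊃ Q) ⊃ P) ⊃ Q) ⊃ P) ⊃ Q) ⊃ Q): 1 > 0.25, so result = 0.25
Checking all 125 assignments confirms none give a value below 0.25.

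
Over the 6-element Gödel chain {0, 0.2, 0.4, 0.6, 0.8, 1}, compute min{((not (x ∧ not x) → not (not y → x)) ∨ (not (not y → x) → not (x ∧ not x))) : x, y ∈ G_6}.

1.00

Every assignment gives 1. For instance at x = 0, y = 0:
  not x: Gödel ¬ of 0 = 1 (operand is 0)
  (x ∧ not x) = min(0, 1) = 0
  not (x ∧ not x): Gödel ¬ of 0 = 1 (operand is 0)
  not y: Gödel ¬ of 0 = 1 (operand is 0)
  (not y → x): 1 > 0, so result = 0
  not (not y → x): Gödel ¬ of 0 = 1 (operand is 0)
  (not (x ∧ not x) → not (not y → x)): 1 ≤ 1, so result = 1
  not y: Gödel ¬ of 0 = 1 (operand is 0)
  (not y → x): 1 > 0, so result = 0
  not (not y → x): Gödel ¬ of 0 = 1 (operand is 0)
  not x: Gödel ¬ of 0 = 1 (operand is 0)
  (x ∧ not x) = min(0, 1) = 0
  not (x ∧ not x): Gödel ¬ of 0 = 1 (operand is 0)
  (not (not y → x) → not (x ∧ not x)): 1 ≤ 1, so result = 1
  ((not (x ∧ not x) → not (not y → x)) ∨ (not (not y → x) → not (x ∧ not x))) = max(1, 1) = 1
All 36 assignments give value 1 — the formula is a G_6-tautology.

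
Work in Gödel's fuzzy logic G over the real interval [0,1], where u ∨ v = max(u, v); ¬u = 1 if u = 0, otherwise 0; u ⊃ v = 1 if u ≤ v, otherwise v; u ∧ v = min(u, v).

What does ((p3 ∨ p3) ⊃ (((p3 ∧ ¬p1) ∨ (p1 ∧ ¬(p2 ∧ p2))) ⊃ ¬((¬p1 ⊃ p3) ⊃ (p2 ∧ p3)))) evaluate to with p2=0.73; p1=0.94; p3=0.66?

(p3 ∨ p3) = max(0.66, 0.66) = 0.66
¬p1: Gödel ¬ of 0.94 = 0 (operand ≠ 0)
(p3 ∧ ¬p1) = min(0.66, 0) = 0
(p2 ∧ p2) = min(0.73, 0.73) = 0.73
¬(p2 ∧ p2): Gödel ¬ of 0.73 = 0 (operand ≠ 0)
(p1 ∧ ¬(p2 ∧ p2)) = min(0.94, 0) = 0
((p3 ∧ ¬p1) ∨ (p1 ∧ ¬(p2 ∧ p2))) = max(0, 0) = 0
¬p1: Gödel ¬ of 0.94 = 0 (operand ≠ 0)
(¬p1 ⊃ p3): 0 ≤ 0.66, so result = 1
(p2 ∧ p3) = min(0.73, 0.66) = 0.66
((¬p1 ⊃ p3) ⊃ (p2 ∧ p3)): 1 > 0.66, so result = 0.66
¬((¬p1 ⊃ p3) ⊃ (p2 ∧ p3)): Gödel ¬ of 0.66 = 0 (operand ≠ 0)
(((p3 ∧ ¬p1) ∨ (p1 ∧ ¬(p2 ∧ p2))) ⊃ ¬((¬p1 ⊃ p3) ⊃ (p2 ∧ p3))): 0 ≤ 0, so result = 1
((p3 ∨ p3) ⊃ (((p3 ∧ ¬p1) ∨ (p1 ∧ ¬(p2 ∧ p2))) ⊃ ¬((¬p1 ⊃ p3) ⊃ (p2 ∧ p3)))): 0.66 ≤ 1, so result = 1

1.00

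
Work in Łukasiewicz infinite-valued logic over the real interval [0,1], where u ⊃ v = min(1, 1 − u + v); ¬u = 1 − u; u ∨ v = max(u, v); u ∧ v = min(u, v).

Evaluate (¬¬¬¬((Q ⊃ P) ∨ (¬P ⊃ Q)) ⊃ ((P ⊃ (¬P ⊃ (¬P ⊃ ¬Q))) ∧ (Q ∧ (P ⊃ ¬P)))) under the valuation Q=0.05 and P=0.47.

(Q ⊃ P): min(1, 1 − 0.05 + 0.47) = 1
¬P: Łukasiewicz ¬ gives 1 − 0.47 = 0.53
(¬P ⊃ Q): min(1, 1 − 0.53 + 0.05) = 0.52
((Q ⊃ P) ∨ (¬P ⊃ Q)) = max(1, 0.52) = 1
¬((Q ⊃ P) ∨ (¬P ⊃ Q)): Łukasiewicz ¬ gives 1 − 1 = 0
¬¬((Q ⊃ P) ∨ (¬P ⊃ Q)): Łukasiewicz ¬ gives 1 − 0 = 1
¬¬¬((Q ⊃ P) ∨ (¬P ⊃ Q)): Łukasiewicz ¬ gives 1 − 1 = 0
¬¬¬¬((Q ⊃ P) ∨ (¬P ⊃ Q)): Łukasiewicz ¬ gives 1 − 0 = 1
¬P: Łukasiewicz ¬ gives 1 − 0.47 = 0.53
¬P: Łukasiewicz ¬ gives 1 − 0.47 = 0.53
¬Q: Łukasiewicz ¬ gives 1 − 0.05 = 0.95
(¬P ⊃ ¬Q): min(1, 1 − 0.53 + 0.95) = 1
(¬P ⊃ (¬P ⊃ ¬Q)): min(1, 1 − 0.53 + 1) = 1
(P ⊃ (¬P ⊃ (¬P ⊃ ¬Q))): min(1, 1 − 0.47 + 1) = 1
¬P: Łukasiewicz ¬ gives 1 − 0.47 = 0.53
(P ⊃ ¬P): min(1, 1 − 0.47 + 0.53) = 1
(Q ∧ (P ⊃ ¬P)) = min(0.05, 1) = 0.05
((P ⊃ (¬P ⊃ (¬P ⊃ ¬Q))) ∧ (Q ∧ (P ⊃ ¬P))) = min(1, 0.05) = 0.05
(¬¬¬¬((Q ⊃ P) ∨ (¬P ⊃ Q)) ⊃ ((P ⊃ (¬P ⊃ (¬P ⊃ ¬Q))) ∧ (Q ∧ (P ⊃ ¬P)))): min(1, 1 − 1 + 0.05) = 0.05

0.05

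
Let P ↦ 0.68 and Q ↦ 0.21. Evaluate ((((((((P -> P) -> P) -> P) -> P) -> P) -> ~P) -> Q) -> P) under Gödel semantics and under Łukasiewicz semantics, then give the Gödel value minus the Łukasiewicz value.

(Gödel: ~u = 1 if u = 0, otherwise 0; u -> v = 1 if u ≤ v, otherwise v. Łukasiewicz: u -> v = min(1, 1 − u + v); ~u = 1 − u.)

Gödel evaluation:
  (P -> P): 0.68 ≤ 0.68, so result = 1
  ((P -> P) -> P): 1 > 0.68, so result = 0.68
  (((P -> P) -> P) -> P): 0.68 ≤ 0.68, so result = 1
  ((((P -> P) -> P) -> P) -> P): 1 > 0.68, so result = 0.68
  (((((P -> P) -> P) -> P) -> P) -> P): 0.68 ≤ 0.68, so result = 1
  ~P: Gödel ¬ of 0.68 = 0 (operand ≠ 0)
  ((((((P -> P) -> P) -> P) -> P) -> P) -> ~P): 1 > 0, so result = 0
  (((((((P -> P) -> P) -> P) -> P) -> P) -> ~P) -> Q): 0 ≤ 0.21, so result = 1
  ((((((((P -> P) -> P) -> P) -> P) -> P) -> ~P) -> Q) -> P): 1 > 0.68, so result = 0.68
  Gödel value = 0.68
Łukasiewicz evaluation:
  (P -> P): min(1, 1 − 0.68 + 0.68) = 1
  ((P -> P) -> P): min(1, 1 − 1 + 0.68) = 0.68
  (((P -> P) -> P) -> P): min(1, 1 − 0.68 + 0.68) = 1
  ((((P -> P) -> P) -> P) -> P): min(1, 1 − 1 + 0.68) = 0.68
  (((((P -> P) -> P) -> P) -> P) -> P): min(1, 1 − 0.68 + 0.68) = 1
  ~P: Łukasiewicz ¬ gives 1 − 0.68 = 0.32
  ((((((P -> P) -> P) -> P) -> P) -> P) -> ~P): min(1, 1 − 1 + 0.32) = 0.32
  (((((((P -> P) -> P) -> P) -> P) -> P) -> ~P) -> Q): min(1, 1 − 0.32 + 0.21) = 0.89
  ((((((((P -> P) -> P) -> P) -> P) -> P) -> ~P) -> Q) -> P): min(1, 1 − 0.89 + 0.68) = 0.79
  Łukasiewicz value = 0.79
Difference: 0.68 − 0.79 = -0.11

-0.11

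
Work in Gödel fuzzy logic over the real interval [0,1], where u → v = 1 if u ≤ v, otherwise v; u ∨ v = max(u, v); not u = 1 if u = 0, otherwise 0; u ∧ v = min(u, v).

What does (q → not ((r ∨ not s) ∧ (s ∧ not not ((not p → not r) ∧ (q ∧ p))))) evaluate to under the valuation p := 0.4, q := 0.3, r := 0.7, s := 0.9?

0.00

not s: Gödel ¬ of 0.9 = 0 (operand ≠ 0)
(r ∨ not s) = max(0.7, 0) = 0.7
not p: Gödel ¬ of 0.4 = 0 (operand ≠ 0)
not r: Gödel ¬ of 0.7 = 0 (operand ≠ 0)
(not p → not r): 0 ≤ 0, so result = 1
(q ∧ p) = min(0.3, 0.4) = 0.3
((not p → not r) ∧ (q ∧ p)) = min(1, 0.3) = 0.3
not ((not p → not r) ∧ (q ∧ p)): Gödel ¬ of 0.3 = 0 (operand ≠ 0)
not not ((not p → not r) ∧ (q ∧ p)): Gödel ¬ of 0 = 1 (operand is 0)
(s ∧ not not ((not p → not r) ∧ (q ∧ p))) = min(0.9, 1) = 0.9
((r ∨ not s) ∧ (s ∧ not not ((not p → not r) ∧ (q ∧ p)))) = min(0.7, 0.9) = 0.7
not ((r ∨ not s) ∧ (s ∧ not not ((not p → not r) ∧ (q ∧ p)))): Gödel ¬ of 0.7 = 0 (operand ≠ 0)
(q → not ((r ∨ not s) ∧ (s ∧ not not ((not p → not r) ∧ (q ∧ p))))): 0.3 > 0, so result = 0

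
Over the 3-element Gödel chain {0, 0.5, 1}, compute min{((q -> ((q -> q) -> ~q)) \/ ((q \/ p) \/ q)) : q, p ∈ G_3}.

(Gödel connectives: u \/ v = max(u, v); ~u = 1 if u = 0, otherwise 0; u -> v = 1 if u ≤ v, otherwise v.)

The minimum is attained at q = 0.5, p = 0:
  (q -> q): 0.5 ≤ 0.5, so result = 1
  ~q: Gödel ¬ of 0.5 = 0 (operand ≠ 0)
  ((q -> q) -> ~q): 1 > 0, so result = 0
  (q -> ((q -> q) -> ~q)): 0.5 > 0, so result = 0
  (q \/ p) = max(0.5, 0) = 0.5
  ((q \/ p) \/ q) = max(0.5, 0.5) = 0.5
  ((q -> ((q -> q) -> ~q)) \/ ((q \/ p) \/ q)) = max(0, 0.5) = 0.5
Checking all 9 assignments confirms none give a value below 0.50.

0.50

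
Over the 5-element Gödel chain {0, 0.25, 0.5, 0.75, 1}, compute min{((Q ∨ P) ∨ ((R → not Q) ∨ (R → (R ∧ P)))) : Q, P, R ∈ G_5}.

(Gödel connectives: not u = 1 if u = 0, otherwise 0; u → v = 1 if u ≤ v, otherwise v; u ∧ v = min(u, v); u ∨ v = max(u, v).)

0.25

The minimum is attained at Q = 0.25, P = 0, R = 0.25:
  (Q ∨ P) = max(0.25, 0) = 0.25
  not Q: Gödel ¬ of 0.25 = 0 (operand ≠ 0)
  (R → not Q): 0.25 > 0, so result = 0
  (R ∧ P) = min(0.25, 0) = 0
  (R → (R ∧ P)): 0.25 > 0, so result = 0
  ((R → not Q) ∨ (R → (R ∧ P))) = max(0, 0) = 0
  ((Q ∨ P) ∨ ((R → not Q) ∨ (R → (R ∧ P)))) = max(0.25, 0) = 0.25
Checking all 125 assignments confirms none give a value below 0.25.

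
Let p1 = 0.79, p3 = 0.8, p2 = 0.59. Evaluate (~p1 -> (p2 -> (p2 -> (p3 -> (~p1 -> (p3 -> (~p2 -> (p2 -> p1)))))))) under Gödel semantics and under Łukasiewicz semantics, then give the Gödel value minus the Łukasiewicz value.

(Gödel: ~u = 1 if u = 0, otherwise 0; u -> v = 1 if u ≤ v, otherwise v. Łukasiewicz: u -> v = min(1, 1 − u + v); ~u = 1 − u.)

Gödel evaluation:
  ~p1: Gödel ¬ of 0.79 = 0 (operand ≠ 0)
  ~p1: Gödel ¬ of 0.79 = 0 (operand ≠ 0)
  ~p2: Gödel ¬ of 0.59 = 0 (operand ≠ 0)
  (p2 -> p1): 0.59 ≤ 0.79, so result = 1
  (~p2 -> (p2 -> p1)): 0 ≤ 1, so result = 1
  (p3 -> (~p2 -> (p2 -> p1))): 0.8 ≤ 1, so result = 1
  (~p1 -> (p3 -> (~p2 -> (p2 -> p1)))): 0 ≤ 1, so result = 1
  (p3 -> (~p1 -> (p3 -> (~p2 -> (p2 -> p1))))): 0.8 ≤ 1, so result = 1
  (p2 -> (p3 -> (~p1 -> (p3 -> (~p2 -> (p2 -> p1)))))): 0.59 ≤ 1, so result = 1
  (p2 -> (p2 -> (p3 -> (~p1 -> (p3 -> (~p2 -> (p2 -> p1))))))): 0.59 ≤ 1, so result = 1
  (~p1 -> (p2 -> (p2 -> (p3 -> (~p1 -> (p3 -> (~p2 -> (p2 -> p1)))))))): 0 ≤ 1, so result = 1
  Gödel value = 1
Łukasiewicz evaluation:
  ~p1: Łukasiewicz ¬ gives 1 − 0.79 = 0.21
  ~p1: Łukasiewicz ¬ gives 1 − 0.79 = 0.21
  ~p2: Łukasiewicz ¬ gives 1 − 0.59 = 0.41
  (p2 -> p1): min(1, 1 − 0.59 + 0.79) = 1
  (~p2 -> (p2 -> p1)): min(1, 1 − 0.41 + 1) = 1
  (p3 -> (~p2 -> (p2 -> p1))): min(1, 1 − 0.8 + 1) = 1
  (~p1 -> (p3 -> (~p2 -> (p2 -> p1)))): min(1, 1 − 0.21 + 1) = 1
  (p3 -> (~p1 -> (p3 -> (~p2 -> (p2 -> p1))))): min(1, 1 − 0.8 + 1) = 1
  (p2 -> (p3 -> (~p1 -> (p3 -> (~p2 -> (p2 -> p1)))))): min(1, 1 − 0.59 + 1) = 1
  (p2 -> (p2 -> (p3 -> (~p1 -> (p3 -> (~p2 -> (p2 -> p1))))))): min(1, 1 − 0.59 + 1) = 1
  (~p1 -> (p2 -> (p2 -> (p3 -> (~p1 -> (p3 -> (~p2 -> (p2 -> p1)))))))): min(1, 1 − 0.21 + 1) = 1
  Łukasiewicz value = 1
Difference: 1 − 1 = 0.00

0.00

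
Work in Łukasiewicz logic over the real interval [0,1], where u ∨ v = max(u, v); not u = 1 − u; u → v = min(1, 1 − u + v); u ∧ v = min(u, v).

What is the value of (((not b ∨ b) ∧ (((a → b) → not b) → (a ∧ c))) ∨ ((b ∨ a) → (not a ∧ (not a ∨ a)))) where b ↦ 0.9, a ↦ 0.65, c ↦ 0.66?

not b: Łukasiewicz ¬ gives 1 − 0.9 = 0.1
(not b ∨ b) = max(0.1, 0.9) = 0.9
(a → b): min(1, 1 − 0.65 + 0.9) = 1
not b: Łukasiewicz ¬ gives 1 − 0.9 = 0.1
((a → b) → not b): min(1, 1 − 1 + 0.1) = 0.1
(a ∧ c) = min(0.65, 0.66) = 0.65
(((a → b) → not b) → (a ∧ c)): min(1, 1 − 0.1 + 0.65) = 1
((not b ∨ b) ∧ (((a → b) → not b) → (a ∧ c))) = min(0.9, 1) = 0.9
(b ∨ a) = max(0.9, 0.65) = 0.9
not a: Łukasiewicz ¬ gives 1 − 0.65 = 0.35
not a: Łukasiewicz ¬ gives 1 − 0.65 = 0.35
(not a ∨ a) = max(0.35, 0.65) = 0.65
(not a ∧ (not a ∨ a)) = min(0.35, 0.65) = 0.35
((b ∨ a) → (not a ∧ (not a ∨ a))): min(1, 1 − 0.9 + 0.35) = 0.45
(((not b ∨ b) ∧ (((a → b) → not b) → (a ∧ c))) ∨ ((b ∨ a) → (not a ∧ (not a ∨ a)))) = max(0.9, 0.45) = 0.9

0.90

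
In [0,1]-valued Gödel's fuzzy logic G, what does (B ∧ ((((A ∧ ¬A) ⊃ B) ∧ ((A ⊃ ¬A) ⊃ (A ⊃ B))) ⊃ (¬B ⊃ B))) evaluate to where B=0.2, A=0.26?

0.20

¬A: Gödel ¬ of 0.26 = 0 (operand ≠ 0)
(A ∧ ¬A) = min(0.26, 0) = 0
((A ∧ ¬A) ⊃ B): 0 ≤ 0.2, so result = 1
¬A: Gödel ¬ of 0.26 = 0 (operand ≠ 0)
(A ⊃ ¬A): 0.26 > 0, so result = 0
(A ⊃ B): 0.26 > 0.2, so result = 0.2
((A ⊃ ¬A) ⊃ (A ⊃ B)): 0 ≤ 0.2, so result = 1
(((A ∧ ¬A) ⊃ B) ∧ ((A ⊃ ¬A) ⊃ (A ⊃ B))) = min(1, 1) = 1
¬B: Gödel ¬ of 0.2 = 0 (operand ≠ 0)
(¬B ⊃ B): 0 ≤ 0.2, so result = 1
((((A ∧ ¬A) ⊃ B) ∧ ((A ⊃ ¬A) ⊃ (A ⊃ B))) ⊃ (¬B ⊃ B)): 1 ≤ 1, so result = 1
(B ∧ ((((A ∧ ¬A) ⊃ B) ∧ ((A ⊃ ¬A) ⊃ (A ⊃ B))) ⊃ (¬B ⊃ B))) = min(0.2, 1) = 0.2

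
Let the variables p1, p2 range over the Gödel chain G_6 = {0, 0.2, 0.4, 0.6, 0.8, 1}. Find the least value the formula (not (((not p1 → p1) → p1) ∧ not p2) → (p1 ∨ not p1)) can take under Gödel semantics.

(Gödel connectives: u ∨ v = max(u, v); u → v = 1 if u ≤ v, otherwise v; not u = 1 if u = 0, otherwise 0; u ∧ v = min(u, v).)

0.20

The minimum is attained at p1 = 0.2, p2 = 0.2:
  not p1: Gödel ¬ of 0.2 = 0 (operand ≠ 0)
  (not p1 → p1): 0 ≤ 0.2, so result = 1
  ((not p1 → p1) → p1): 1 > 0.2, so result = 0.2
  not p2: Gödel ¬ of 0.2 = 0 (operand ≠ 0)
  (((not p1 → p1) → p1) ∧ not p2) = min(0.2, 0) = 0
  not (((not p1 → p1) → p1) ∧ not p2): Gödel ¬ of 0 = 1 (operand is 0)
  not p1: Gödel ¬ of 0.2 = 0 (operand ≠ 0)
  (p1 ∨ not p1) = max(0.2, 0) = 0.2
  (not (((not p1 → p1) → p1) ∧ not p2) → (p1 ∨ not p1)): 1 > 0.2, so result = 0.2
Checking all 36 assignments confirms none give a value below 0.20.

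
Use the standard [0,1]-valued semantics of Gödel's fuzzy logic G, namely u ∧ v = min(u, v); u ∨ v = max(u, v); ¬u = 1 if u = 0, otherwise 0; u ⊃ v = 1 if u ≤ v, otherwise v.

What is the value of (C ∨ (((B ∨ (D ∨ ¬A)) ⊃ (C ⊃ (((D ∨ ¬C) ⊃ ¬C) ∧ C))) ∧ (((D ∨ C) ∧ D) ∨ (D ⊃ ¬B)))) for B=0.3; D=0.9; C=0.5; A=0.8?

0.50

¬A: Gödel ¬ of 0.8 = 0 (operand ≠ 0)
(D ∨ ¬A) = max(0.9, 0) = 0.9
(B ∨ (D ∨ ¬A)) = max(0.3, 0.9) = 0.9
¬C: Gödel ¬ of 0.5 = 0 (operand ≠ 0)
(D ∨ ¬C) = max(0.9, 0) = 0.9
¬C: Gödel ¬ of 0.5 = 0 (operand ≠ 0)
((D ∨ ¬C) ⊃ ¬C): 0.9 > 0, so result = 0
(((D ∨ ¬C) ⊃ ¬C) ∧ C) = min(0, 0.5) = 0
(C ⊃ (((D ∨ ¬C) ⊃ ¬C) ∧ C)): 0.5 > 0, so result = 0
((B ∨ (D ∨ ¬A)) ⊃ (C ⊃ (((D ∨ ¬C) ⊃ ¬C) ∧ C))): 0.9 > 0, so result = 0
(D ∨ C) = max(0.9, 0.5) = 0.9
((D ∨ C) ∧ D) = min(0.9, 0.9) = 0.9
¬B: Gödel ¬ of 0.3 = 0 (operand ≠ 0)
(D ⊃ ¬B): 0.9 > 0, so result = 0
(((D ∨ C) ∧ D) ∨ (D ⊃ ¬B)) = max(0.9, 0) = 0.9
(((B ∨ (D ∨ ¬A)) ⊃ (C ⊃ (((D ∨ ¬C) ⊃ ¬C) ∧ C))) ∧ (((D ∨ C) ∧ D) ∨ (D ⊃ ¬B))) = min(0, 0.9) = 0
(C ∨ (((B ∨ (D ∨ ¬A)) ⊃ (C ⊃ (((D ∨ ¬C) ⊃ ¬C) ∧ C))) ∧ (((D ∨ C) ∧ D) ∨ (D ⊃ ¬B)))) = max(0.5, 0) = 0.5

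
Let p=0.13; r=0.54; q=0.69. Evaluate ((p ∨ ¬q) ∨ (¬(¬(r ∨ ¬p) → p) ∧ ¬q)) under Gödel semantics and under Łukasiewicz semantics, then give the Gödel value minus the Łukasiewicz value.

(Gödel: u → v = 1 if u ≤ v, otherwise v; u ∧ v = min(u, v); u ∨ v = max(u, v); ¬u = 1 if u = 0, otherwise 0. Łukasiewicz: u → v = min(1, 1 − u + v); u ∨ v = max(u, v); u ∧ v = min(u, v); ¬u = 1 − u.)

-0.18

Gödel evaluation:
  ¬q: Gödel ¬ of 0.69 = 0 (operand ≠ 0)
  (p ∨ ¬q) = max(0.13, 0) = 0.13
  ¬p: Gödel ¬ of 0.13 = 0 (operand ≠ 0)
  (r ∨ ¬p) = max(0.54, 0) = 0.54
  ¬(r ∨ ¬p): Gödel ¬ of 0.54 = 0 (operand ≠ 0)
  (¬(r ∨ ¬p) → p): 0 ≤ 0.13, so result = 1
  ¬(¬(r ∨ ¬p) → p): Gödel ¬ of 1 = 0 (operand ≠ 0)
  ¬q: Gödel ¬ of 0.69 = 0 (operand ≠ 0)
  (¬(¬(r ∨ ¬p) → p) ∧ ¬q) = min(0, 0) = 0
  ((p ∨ ¬q) ∨ (¬(¬(r ∨ ¬p) → p) ∧ ¬q)) = max(0.13, 0) = 0.13
  Gödel value = 0.13
Łukasiewicz evaluation:
  ¬q: Łukasiewicz ¬ gives 1 − 0.69 = 0.31
  (p ∨ ¬q) = max(0.13, 0.31) = 0.31
  ¬p: Łukasiewicz ¬ gives 1 − 0.13 = 0.87
  (r ∨ ¬p) = max(0.54, 0.87) = 0.87
  ¬(r ∨ ¬p): Łukasiewicz ¬ gives 1 − 0.87 = 0.13
  (¬(r ∨ ¬p) → p): min(1, 1 − 0.13 + 0.13) = 1
  ¬(¬(r ∨ ¬p) → p): Łukasiewicz ¬ gives 1 − 1 = 0
  ¬q: Łukasiewicz ¬ gives 1 − 0.69 = 0.31
  (¬(¬(r ∨ ¬p) → p) ∧ ¬q) = min(0, 0.31) = 0
  ((p ∨ ¬q) ∨ (¬(¬(r ∨ ¬p) → p) ∧ ¬q)) = max(0.31, 0) = 0.31
  Łukasiewicz value = 0.31
Difference: 0.13 − 0.31 = -0.18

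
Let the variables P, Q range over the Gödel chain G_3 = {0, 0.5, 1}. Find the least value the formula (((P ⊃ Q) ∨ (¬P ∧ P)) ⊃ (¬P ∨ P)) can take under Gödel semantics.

0.50

The minimum is attained at P = 0.5, Q = 0.5:
  (P ⊃ Q): 0.5 ≤ 0.5, so result = 1
  ¬P: Gödel ¬ of 0.5 = 0 (operand ≠ 0)
  (¬P ∧ P) = min(0, 0.5) = 0
  ((P ⊃ Q) ∨ (¬P ∧ P)) = max(1, 0) = 1
  ¬P: Gödel ¬ of 0.5 = 0 (operand ≠ 0)
  (¬P ∨ P) = max(0, 0.5) = 0.5
  (((P ⊃ Q) ∨ (¬P ∧ P)) ⊃ (¬P ∨ P)): 1 > 0.5, so result = 0.5
Checking all 9 assignments confirms none give a value below 0.50.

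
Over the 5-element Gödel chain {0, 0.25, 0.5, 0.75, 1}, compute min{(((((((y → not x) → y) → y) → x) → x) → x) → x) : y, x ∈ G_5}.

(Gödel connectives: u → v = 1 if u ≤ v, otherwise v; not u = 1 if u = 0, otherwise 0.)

0.25

The minimum is attained at y = 0.25, x = 0.25:
  not x: Gödel ¬ of 0.25 = 0 (operand ≠ 0)
  (y → not x): 0.25 > 0, so result = 0
  ((y → not x) → y): 0 ≤ 0.25, so result = 1
  (((y → not x) → y) → y): 1 > 0.25, so result = 0.25
  ((((y → not x) → y) → y) → x): 0.25 ≤ 0.25, so result = 1
  (((((y → not x) → y) → y) → x) → x): 1 > 0.25, so result = 0.25
  ((((((y → not x) → y) → y) → x) → x) → x): 0.25 ≤ 0.25, so result = 1
  (((((((y → not x) → y) → y) → x) → x) → x) → x): 1 > 0.25, so result = 0.25
Checking all 25 assignments confirms none give a value below 0.25.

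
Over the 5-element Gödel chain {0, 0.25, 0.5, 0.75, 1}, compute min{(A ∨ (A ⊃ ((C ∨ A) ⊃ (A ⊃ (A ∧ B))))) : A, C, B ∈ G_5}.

0.25

The minimum is attained at A = 0.25, C = 0, B = 0:
  (C ∨ A) = max(0, 0.25) = 0.25
  (A ∧ B) = min(0.25, 0) = 0
  (A ⊃ (A ∧ B)): 0.25 > 0, so result = 0
  ((C ∨ A) ⊃ (A ⊃ (A ∧ B))): 0.25 > 0, so result = 0
  (A ⊃ ((C ∨ A) ⊃ (A ⊃ (A ∧ B)))): 0.25 > 0, so result = 0
  (A ∨ (A ⊃ ((C ∨ A) ⊃ (A ⊃ (A ∧ B))))) = max(0.25, 0) = 0.25
Checking all 125 assignments confirms none give a value below 0.25.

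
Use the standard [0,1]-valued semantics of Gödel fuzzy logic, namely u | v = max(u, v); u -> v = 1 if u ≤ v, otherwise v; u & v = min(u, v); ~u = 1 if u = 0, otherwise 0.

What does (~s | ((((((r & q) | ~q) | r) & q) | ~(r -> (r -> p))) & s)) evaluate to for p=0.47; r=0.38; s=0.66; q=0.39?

~s: Gödel ¬ of 0.66 = 0 (operand ≠ 0)
(r & q) = min(0.38, 0.39) = 0.38
~q: Gödel ¬ of 0.39 = 0 (operand ≠ 0)
((r & q) | ~q) = max(0.38, 0) = 0.38
(((r & q) | ~q) | r) = max(0.38, 0.38) = 0.38
((((r & q) | ~q) | r) & q) = min(0.38, 0.39) = 0.38
(r -> p): 0.38 ≤ 0.47, so result = 1
(r -> (r -> p)): 0.38 ≤ 1, so result = 1
~(r -> (r -> p)): Gödel ¬ of 1 = 0 (operand ≠ 0)
(((((r & q) | ~q) | r) & q) | ~(r -> (r -> p))) = max(0.38, 0) = 0.38
((((((r & q) | ~q) | r) & q) | ~(r -> (r -> p))) & s) = min(0.38, 0.66) = 0.38
(~s | ((((((r & q) | ~q) | r) & q) | ~(r -> (r -> p))) & s)) = max(0, 0.38) = 0.38

0.38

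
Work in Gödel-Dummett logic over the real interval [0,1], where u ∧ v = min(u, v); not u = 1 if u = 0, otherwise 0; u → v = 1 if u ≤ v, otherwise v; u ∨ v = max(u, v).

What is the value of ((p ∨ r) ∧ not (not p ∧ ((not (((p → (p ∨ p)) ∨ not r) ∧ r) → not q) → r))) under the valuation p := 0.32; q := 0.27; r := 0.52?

(p ∨ r) = max(0.32, 0.52) = 0.52
not p: Gödel ¬ of 0.32 = 0 (operand ≠ 0)
(p ∨ p) = max(0.32, 0.32) = 0.32
(p → (p ∨ p)): 0.32 ≤ 0.32, so result = 1
not r: Gödel ¬ of 0.52 = 0 (operand ≠ 0)
((p → (p ∨ p)) ∨ not r) = max(1, 0) = 1
(((p → (p ∨ p)) ∨ not r) ∧ r) = min(1, 0.52) = 0.52
not (((p → (p ∨ p)) ∨ not r) ∧ r): Gödel ¬ of 0.52 = 0 (operand ≠ 0)
not q: Gödel ¬ of 0.27 = 0 (operand ≠ 0)
(not (((p → (p ∨ p)) ∨ not r) ∧ r) → not q): 0 ≤ 0, so result = 1
((not (((p → (p ∨ p)) ∨ not r) ∧ r) → not q) → r): 1 > 0.52, so result = 0.52
(not p ∧ ((not (((p → (p ∨ p)) ∨ not r) ∧ r) → not q) → r)) = min(0, 0.52) = 0
not (not p ∧ ((not (((p → (p ∨ p)) ∨ not r) ∧ r) → not q) → r)): Gödel ¬ of 0 = 1 (operand is 0)
((p ∨ r) ∧ not (not p ∧ ((not (((p → (p ∨ p)) ∨ not r) ∧ r) → not q) → r))) = min(0.52, 1) = 0.52

0.52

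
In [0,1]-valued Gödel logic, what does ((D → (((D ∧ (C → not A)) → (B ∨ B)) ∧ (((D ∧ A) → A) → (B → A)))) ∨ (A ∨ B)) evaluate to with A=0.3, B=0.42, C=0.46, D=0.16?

1.00

not A: Gödel ¬ of 0.3 = 0 (operand ≠ 0)
(C → not A): 0.46 > 0, so result = 0
(D ∧ (C → not A)) = min(0.16, 0) = 0
(B ∨ B) = max(0.42, 0.42) = 0.42
((D ∧ (C → not A)) → (B ∨ B)): 0 ≤ 0.42, so result = 1
(D ∧ A) = min(0.16, 0.3) = 0.16
((D ∧ A) → A): 0.16 ≤ 0.3, so result = 1
(B → A): 0.42 > 0.3, so result = 0.3
(((D ∧ A) → A) → (B → A)): 1 > 0.3, so result = 0.3
(((D ∧ (C → not A)) → (B ∨ B)) ∧ (((D ∧ A) → A) → (B → A))) = min(1, 0.3) = 0.3
(D → (((D ∧ (C → not A)) → (B ∨ B)) ∧ (((D ∧ A) → A) → (B → A)))): 0.16 ≤ 0.3, so result = 1
(A ∨ B) = max(0.3, 0.42) = 0.42
((D → (((D ∧ (C → not A)) → (B ∨ B)) ∧ (((D ∧ A) → A) → (B → A)))) ∨ (A ∨ B)) = max(1, 0.42) = 1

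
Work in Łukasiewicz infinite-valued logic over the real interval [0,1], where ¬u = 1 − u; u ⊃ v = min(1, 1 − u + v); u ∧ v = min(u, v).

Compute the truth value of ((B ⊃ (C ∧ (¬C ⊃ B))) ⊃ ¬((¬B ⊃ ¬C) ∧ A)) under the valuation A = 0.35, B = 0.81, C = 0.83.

0.65

¬C: Łukasiewicz ¬ gives 1 − 0.83 = 0.17
(¬C ⊃ B): min(1, 1 − 0.17 + 0.81) = 1
(C ∧ (¬C ⊃ B)) = min(0.83, 1) = 0.83
(B ⊃ (C ∧ (¬C ⊃ B))): min(1, 1 − 0.81 + 0.83) = 1
¬B: Łukasiewicz ¬ gives 1 − 0.81 = 0.19
¬C: Łukasiewicz ¬ gives 1 − 0.83 = 0.17
(¬B ⊃ ¬C): min(1, 1 − 0.19 + 0.17) = 0.98
((¬B ⊃ ¬C) ∧ A) = min(0.98, 0.35) = 0.35
¬((¬B ⊃ ¬C) ∧ A): Łukasiewicz ¬ gives 1 − 0.35 = 0.65
((B ⊃ (C ∧ (¬C ⊃ B))) ⊃ ¬((¬B ⊃ ¬C) ∧ A)): min(1, 1 − 1 + 0.65) = 0.65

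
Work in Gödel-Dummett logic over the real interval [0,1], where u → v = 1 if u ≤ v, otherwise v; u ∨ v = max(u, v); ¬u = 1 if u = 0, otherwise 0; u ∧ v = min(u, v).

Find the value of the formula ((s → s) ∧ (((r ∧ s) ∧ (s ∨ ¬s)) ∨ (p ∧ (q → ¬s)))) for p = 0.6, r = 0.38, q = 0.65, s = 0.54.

(s → s): 0.54 ≤ 0.54, so result = 1
(r ∧ s) = min(0.38, 0.54) = 0.38
¬s: Gödel ¬ of 0.54 = 0 (operand ≠ 0)
(s ∨ ¬s) = max(0.54, 0) = 0.54
((r ∧ s) ∧ (s ∨ ¬s)) = min(0.38, 0.54) = 0.38
¬s: Gödel ¬ of 0.54 = 0 (operand ≠ 0)
(q → ¬s): 0.65 > 0, so result = 0
(p ∧ (q → ¬s)) = min(0.6, 0) = 0
(((r ∧ s) ∧ (s ∨ ¬s)) ∨ (p ∧ (q → ¬s))) = max(0.38, 0) = 0.38
((s → s) ∧ (((r ∧ s) ∧ (s ∨ ¬s)) ∨ (p ∧ (q → ¬s)))) = min(1, 0.38) = 0.38

0.38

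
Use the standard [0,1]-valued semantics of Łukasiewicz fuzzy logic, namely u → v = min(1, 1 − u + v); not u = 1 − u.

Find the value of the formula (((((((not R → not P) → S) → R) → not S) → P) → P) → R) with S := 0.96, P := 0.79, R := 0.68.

not R: Łukasiewicz ¬ gives 1 − 0.68 = 0.32
not P: Łukasiewicz ¬ gives 1 − 0.79 = 0.21
(not R → not P): min(1, 1 − 0.32 + 0.21) = 0.89
((not R → not P) → S): min(1, 1 − 0.89 + 0.96) = 1
(((not R → not P) → S) → R): min(1, 1 − 1 + 0.68) = 0.68
not S: Łukasiewicz ¬ gives 1 − 0.96 = 0.04
((((not R → not P) → S) → R) → not S): min(1, 1 − 0.68 + 0.04) = 0.36
(((((not R → not P) → S) → R) → not S) → P): min(1, 1 − 0.36 + 0.79) = 1
((((((not R → not P) → S) → R) → not S) → P) → P): min(1, 1 − 1 + 0.79) = 0.79
(((((((not R → not P) → S) → R) → not S) → P) → P) → R): min(1, 1 − 0.79 + 0.68) = 0.89

0.89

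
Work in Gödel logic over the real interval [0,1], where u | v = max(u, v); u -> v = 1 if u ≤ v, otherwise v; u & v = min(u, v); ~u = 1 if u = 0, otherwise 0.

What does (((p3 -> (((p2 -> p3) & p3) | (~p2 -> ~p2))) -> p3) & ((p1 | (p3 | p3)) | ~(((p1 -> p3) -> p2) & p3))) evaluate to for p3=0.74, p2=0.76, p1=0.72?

0.74

(p2 -> p3): 0.76 > 0.74, so result = 0.74
((p2 -> p3) & p3) = min(0.74, 0.74) = 0.74
~p2: Gödel ¬ of 0.76 = 0 (operand ≠ 0)
~p2: Gödel ¬ of 0.76 = 0 (operand ≠ 0)
(~p2 -> ~p2): 0 ≤ 0, so result = 1
(((p2 -> p3) & p3) | (~p2 -> ~p2)) = max(0.74, 1) = 1
(p3 -> (((p2 -> p3) & p3) | (~p2 -> ~p2))): 0.74 ≤ 1, so result = 1
((p3 -> (((p2 -> p3) & p3) | (~p2 -> ~p2))) -> p3): 1 > 0.74, so result = 0.74
(p3 | p3) = max(0.74, 0.74) = 0.74
(p1 | (p3 | p3)) = max(0.72, 0.74) = 0.74
(p1 -> p3): 0.72 ≤ 0.74, so result = 1
((p1 -> p3) -> p2): 1 > 0.76, so result = 0.76
(((p1 -> p3) -> p2) & p3) = min(0.76, 0.74) = 0.74
~(((p1 -> p3) -> p2) & p3): Gödel ¬ of 0.74 = 0 (operand ≠ 0)
((p1 | (p3 | p3)) | ~(((p1 -> p3) -> p2) & p3)) = max(0.74, 0) = 0.74
(((p3 -> (((p2 -> p3) & p3) | (~p2 -> ~p2))) -> p3) & ((p1 | (p3 | p3)) | ~(((p1 -> p3) -> p2) & p3))) = min(0.74, 0.74) = 0.74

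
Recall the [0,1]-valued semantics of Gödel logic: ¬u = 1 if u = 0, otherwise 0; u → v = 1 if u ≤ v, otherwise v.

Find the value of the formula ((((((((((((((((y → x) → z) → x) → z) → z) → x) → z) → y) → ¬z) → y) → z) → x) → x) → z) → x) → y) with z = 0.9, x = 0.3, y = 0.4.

1.00

(y → x): 0.4 > 0.3, so result = 0.3
((y → x) → z): 0.3 ≤ 0.9, so result = 1
(((y → x) → z) → x): 1 > 0.3, so result = 0.3
((((y → x) → z) → x) → z): 0.3 ≤ 0.9, so result = 1
(((((y → x) → z) → x) → z) → z): 1 > 0.9, so result = 0.9
((((((y → x) → z) → x) → z) → z) → x): 0.9 > 0.3, so result = 0.3
(((((((y → x) → z) → x) → z) → z) → x) → z): 0.3 ≤ 0.9, so result = 1
((((((((y → x) → z) → x) → z) → z) → x) → z) → y): 1 > 0.4, so result = 0.4
¬z: Gödel ¬ of 0.9 = 0 (operand ≠ 0)
(((((((((y → x) → z) → x) → z) → z) → x) → z) → y) → ¬z): 0.4 > 0, so result = 0
((((((((((y → x) → z) → x) → z) → z) → x) → z) → y) → ¬z) → y): 0 ≤ 0.4, so result = 1
(((((((((((y → x) → z) → x) → z) → z) → x) → z) → y) → ¬z) → y) → z): 1 > 0.9, so result = 0.9
((((((((((((y → x) → z) → x) → z) → z) → x) → z) → y) → ¬z) → y) → z) → x): 0.9 > 0.3, so result = 0.3
(((((((((((((y → x) → z) → x) → z) → z) → x) → z) → y) → ¬z) → y) → z) → x) → x): 0.3 ≤ 0.3, so result = 1
((((((((((((((y → x) → z) → x) → z) → z) → x) → z) → y) → ¬z) → y) → z) → x) → x) → z): 1 > 0.9, so result = 0.9
(((((((((((((((y → x) → z) → x) → z) → z) → x) → z) → y) → ¬z) → y) → z) → x) → x) → z) → x): 0.9 > 0.3, so result = 0.3
((((((((((((((((y → x) → z) → x) → z) → z) → x) → z) → y) → ¬z) → y) → z) → x) → x) → z) → x) → y): 0.3 ≤ 0.4, so result = 1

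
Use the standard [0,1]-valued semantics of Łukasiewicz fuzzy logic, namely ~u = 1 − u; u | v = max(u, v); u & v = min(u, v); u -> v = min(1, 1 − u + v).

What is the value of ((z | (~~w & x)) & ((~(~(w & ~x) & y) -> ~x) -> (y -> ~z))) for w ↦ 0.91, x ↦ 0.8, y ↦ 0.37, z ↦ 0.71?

0.80

~w: Łukasiewicz ¬ gives 1 − 0.91 = 0.09
~~w: Łukasiewicz ¬ gives 1 − 0.09 = 0.91
(~~w & x) = min(0.91, 0.8) = 0.8
(z | (~~w & x)) = max(0.71, 0.8) = 0.8
~x: Łukasiewicz ¬ gives 1 − 0.8 = 0.2
(w & ~x) = min(0.91, 0.2) = 0.2
~(w & ~x): Łukasiewicz ¬ gives 1 − 0.2 = 0.8
(~(w & ~x) & y) = min(0.8, 0.37) = 0.37
~(~(w & ~x) & y): Łukasiewicz ¬ gives 1 − 0.37 = 0.63
~x: Łukasiewicz ¬ gives 1 − 0.8 = 0.2
(~(~(w & ~x) & y) -> ~x): min(1, 1 − 0.63 + 0.2) = 0.57
~z: Łukasiewicz ¬ gives 1 − 0.71 = 0.29
(y -> ~z): min(1, 1 − 0.37 + 0.29) = 0.92
((~(~(w & ~x) & y) -> ~x) -> (y -> ~z)): min(1, 1 − 0.57 + 0.92) = 1
((z | (~~w & x)) & ((~(~(w & ~x) & y) -> ~x) -> (y -> ~z))) = min(0.8, 1) = 0.8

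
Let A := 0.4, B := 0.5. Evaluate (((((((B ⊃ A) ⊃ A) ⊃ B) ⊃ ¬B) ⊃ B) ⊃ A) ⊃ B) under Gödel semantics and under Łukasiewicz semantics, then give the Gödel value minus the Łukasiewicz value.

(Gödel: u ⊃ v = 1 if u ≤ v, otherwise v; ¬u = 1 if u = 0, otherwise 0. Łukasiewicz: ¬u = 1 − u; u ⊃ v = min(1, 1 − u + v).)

0.00

Gödel evaluation:
  (B ⊃ A): 0.5 > 0.4, so result = 0.4
  ((B ⊃ A) ⊃ A): 0.4 ≤ 0.4, so result = 1
  (((B ⊃ A) ⊃ A) ⊃ B): 1 > 0.5, so result = 0.5
  ¬B: Gödel ¬ of 0.5 = 0 (operand ≠ 0)
  ((((B ⊃ A) ⊃ A) ⊃ B) ⊃ ¬B): 0.5 > 0, so result = 0
  (((((B ⊃ A) ⊃ A) ⊃ B) ⊃ ¬B) ⊃ B): 0 ≤ 0.5, so result = 1
  ((((((B ⊃ A) ⊃ A) ⊃ B) ⊃ ¬B) ⊃ B) ⊃ A): 1 > 0.4, so result = 0.4
  (((((((B ⊃ A) ⊃ A) ⊃ B) ⊃ ¬B) ⊃ B) ⊃ A) ⊃ B): 0.4 ≤ 0.5, so result = 1
  Gödel value = 1
Łukasiewicz evaluation:
  (B ⊃ A): min(1, 1 − 0.5 + 0.4) = 0.9
  ((B ⊃ A) ⊃ A): min(1, 1 − 0.9 + 0.4) = 0.5
  (((B ⊃ A) ⊃ A) ⊃ B): min(1, 1 − 0.5 + 0.5) = 1
  ¬B: Łukasiewicz ¬ gives 1 − 0.5 = 0.5
  ((((B ⊃ A) ⊃ A) ⊃ B) ⊃ ¬B): min(1, 1 − 1 + 0.5) = 0.5
  (((((B ⊃ A) ⊃ A) ⊃ B) ⊃ ¬B) ⊃ B): min(1, 1 − 0.5 + 0.5) = 1
  ((((((B ⊃ A) ⊃ A) ⊃ B) ⊃ ¬B) ⊃ B) ⊃ A): min(1, 1 − 1 + 0.4) = 0.4
  (((((((B ⊃ A) ⊃ A) ⊃ B) ⊃ ¬B) ⊃ B) ⊃ A) ⊃ B): min(1, 1 − 0.4 + 0.5) = 1
  Łukasiewicz value = 1
Difference: 1 − 1 = 0.00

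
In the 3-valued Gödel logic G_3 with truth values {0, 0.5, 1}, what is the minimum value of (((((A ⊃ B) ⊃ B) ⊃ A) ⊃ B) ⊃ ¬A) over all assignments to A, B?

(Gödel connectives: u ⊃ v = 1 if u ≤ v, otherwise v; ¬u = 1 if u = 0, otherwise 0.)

0.00

The minimum is attained at A = 0.5, B = 0.5:
  (A ⊃ B): 0.5 ≤ 0.5, so result = 1
  ((A ⊃ B) ⊃ B): 1 > 0.5, so result = 0.5
  (((A ⊃ B) ⊃ B) ⊃ A): 0.5 ≤ 0.5, so result = 1
  ((((A ⊃ B) ⊃ B) ⊃ A) ⊃ B): 1 > 0.5, so result = 0.5
  ¬A: Gödel ¬ of 0.5 = 0 (operand ≠ 0)
  (((((A ⊃ B) ⊃ B) ⊃ A) ⊃ B) ⊃ ¬A): 0.5 > 0, so result = 0
Checking all 9 assignments confirms none give a value below 0.00.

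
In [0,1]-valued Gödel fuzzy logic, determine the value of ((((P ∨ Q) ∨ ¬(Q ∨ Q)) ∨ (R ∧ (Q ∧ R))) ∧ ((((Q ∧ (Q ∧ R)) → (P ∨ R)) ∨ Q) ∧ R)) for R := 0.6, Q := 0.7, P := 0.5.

(P ∨ Q) = max(0.5, 0.7) = 0.7
(Q ∨ Q) = max(0.7, 0.7) = 0.7
¬(Q ∨ Q): Gödel ¬ of 0.7 = 0 (operand ≠ 0)
((P ∨ Q) ∨ ¬(Q ∨ Q)) = max(0.7, 0) = 0.7
(Q ∧ R) = min(0.7, 0.6) = 0.6
(R ∧ (Q ∧ R)) = min(0.6, 0.6) = 0.6
(((P ∨ Q) ∨ ¬(Q ∨ Q)) ∨ (R ∧ (Q ∧ R))) = max(0.7, 0.6) = 0.7
(Q ∧ R) = min(0.7, 0.6) = 0.6
(Q ∧ (Q ∧ R)) = min(0.7, 0.6) = 0.6
(P ∨ R) = max(0.5, 0.6) = 0.6
((Q ∧ (Q ∧ R)) → (P ∨ R)): 0.6 ≤ 0.6, so result = 1
(((Q ∧ (Q ∧ R)) → (P ∨ R)) ∨ Q) = max(1, 0.7) = 1
((((Q ∧ (Q ∧ R)) → (P ∨ R)) ∨ Q) ∧ R) = min(1, 0.6) = 0.6
((((P ∨ Q) ∨ ¬(Q ∨ Q)) ∨ (R ∧ (Q ∧ R))) ∧ ((((Q ∧ (Q ∧ R)) → (P ∨ R)) ∨ Q) ∧ R)) = min(0.7, 0.6) = 0.6

0.60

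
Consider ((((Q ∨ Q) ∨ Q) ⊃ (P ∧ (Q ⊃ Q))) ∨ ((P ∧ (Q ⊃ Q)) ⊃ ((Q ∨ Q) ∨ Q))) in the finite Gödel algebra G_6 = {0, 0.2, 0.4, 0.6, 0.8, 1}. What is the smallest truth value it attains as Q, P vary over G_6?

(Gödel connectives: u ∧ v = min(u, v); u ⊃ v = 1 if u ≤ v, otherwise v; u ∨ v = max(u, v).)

1.00

Every assignment gives 1. For instance at Q = 0, P = 0:
  (Q ∨ Q) = max(0, 0) = 0
  ((Q ∨ Q) ∨ Q) = max(0, 0) = 0
  (Q ⊃ Q): 0 ≤ 0, so result = 1
  (P ∧ (Q ⊃ Q)) = min(0, 1) = 0
  (((Q ∨ Q) ∨ Q) ⊃ (P ∧ (Q ⊃ Q))): 0 ≤ 0, so result = 1
  (Q ⊃ Q): 0 ≤ 0, so result = 1
  (P ∧ (Q ⊃ Q)) = min(0, 1) = 0
  (Q ∨ Q) = max(0, 0) = 0
  ((Q ∨ Q) ∨ Q) = max(0, 0) = 0
  ((P ∧ (Q ⊃ Q)) ⊃ ((Q ∨ Q) ∨ Q)): 0 ≤ 0, so result = 1
  ((((Q ∨ Q) ∨ Q) ⊃ (P ∧ (Q ⊃ Q))) ∨ ((P ∧ (Q ⊃ Q)) ⊃ ((Q ∨ Q) ∨ Q))) = max(1, 1) = 1
All 36 assignments give value 1 — the formula is a G_6-tautology.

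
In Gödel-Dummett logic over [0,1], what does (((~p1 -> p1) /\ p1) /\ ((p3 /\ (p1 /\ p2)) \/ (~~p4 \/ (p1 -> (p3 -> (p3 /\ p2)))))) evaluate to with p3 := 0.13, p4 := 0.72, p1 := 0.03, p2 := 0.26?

~p1: Gödel ¬ of 0.03 = 0 (operand ≠ 0)
(~p1 -> p1): 0 ≤ 0.03, so result = 1
((~p1 -> p1) /\ p1) = min(1, 0.03) = 0.03
(p1 /\ p2) = min(0.03, 0.26) = 0.03
(p3 /\ (p1 /\ p2)) = min(0.13, 0.03) = 0.03
~p4: Gödel ¬ of 0.72 = 0 (operand ≠ 0)
~~p4: Gödel ¬ of 0 = 1 (operand is 0)
(p3 /\ p2) = min(0.13, 0.26) = 0.13
(p3 -> (p3 /\ p2)): 0.13 ≤ 0.13, so result = 1
(p1 -> (p3 -> (p3 /\ p2))): 0.03 ≤ 1, so result = 1
(~~p4 \/ (p1 -> (p3 -> (p3 /\ p2)))) = max(1, 1) = 1
((p3 /\ (p1 /\ p2)) \/ (~~p4 \/ (p1 -> (p3 -> (p3 /\ p2))))) = max(0.03, 1) = 1
(((~p1 -> p1) /\ p1) /\ ((p3 /\ (p1 /\ p2)) \/ (~~p4 \/ (p1 -> (p3 -> (p3 /\ p2)))))) = min(0.03, 1) = 0.03

0.03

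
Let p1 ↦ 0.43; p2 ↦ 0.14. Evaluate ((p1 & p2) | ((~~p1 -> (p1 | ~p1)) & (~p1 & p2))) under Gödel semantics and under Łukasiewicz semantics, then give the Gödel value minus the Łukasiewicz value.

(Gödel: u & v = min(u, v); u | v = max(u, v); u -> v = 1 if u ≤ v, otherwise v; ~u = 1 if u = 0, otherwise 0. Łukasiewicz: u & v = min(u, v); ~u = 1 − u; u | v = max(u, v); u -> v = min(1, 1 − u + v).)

0.00

Gödel evaluation:
  (p1 & p2) = min(0.43, 0.14) = 0.14
  ~p1: Gödel ¬ of 0.43 = 0 (operand ≠ 0)
  ~~p1: Gödel ¬ of 0 = 1 (operand is 0)
  ~p1: Gödel ¬ of 0.43 = 0 (operand ≠ 0)
  (p1 | ~p1) = max(0.43, 0) = 0.43
  (~~p1 -> (p1 | ~p1)): 1 > 0.43, so result = 0.43
  ~p1: Gödel ¬ of 0.43 = 0 (operand ≠ 0)
  (~p1 & p2) = min(0, 0.14) = 0
  ((~~p1 -> (p1 | ~p1)) & (~p1 & p2)) = min(0.43, 0) = 0
  ((p1 & p2) | ((~~p1 -> (p1 | ~p1)) & (~p1 & p2))) = max(0.14, 0) = 0.14
  Gödel value = 0.14
Łukasiewicz evaluation:
  (p1 & p2) = min(0.43, 0.14) = 0.14
  ~p1: Łukasiewicz ¬ gives 1 − 0.43 = 0.57
  ~~p1: Łukasiewicz ¬ gives 1 − 0.57 = 0.43
  ~p1: Łukasiewicz ¬ gives 1 − 0.43 = 0.57
  (p1 | ~p1) = max(0.43, 0.57) = 0.57
  (~~p1 -> (p1 | ~p1)): min(1, 1 − 0.43 + 0.57) = 1
  ~p1: Łukasiewicz ¬ gives 1 − 0.43 = 0.57
  (~p1 & p2) = min(0.57, 0.14) = 0.14
  ((~~p1 -> (p1 | ~p1)) & (~p1 & p2)) = min(1, 0.14) = 0.14
  ((p1 & p2) | ((~~p1 -> (p1 | ~p1)) & (~p1 & p2))) = max(0.14, 0.14) = 0.14
  Łukasiewicz value = 0.14
Difference: 0.14 − 0.14 = 0.00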